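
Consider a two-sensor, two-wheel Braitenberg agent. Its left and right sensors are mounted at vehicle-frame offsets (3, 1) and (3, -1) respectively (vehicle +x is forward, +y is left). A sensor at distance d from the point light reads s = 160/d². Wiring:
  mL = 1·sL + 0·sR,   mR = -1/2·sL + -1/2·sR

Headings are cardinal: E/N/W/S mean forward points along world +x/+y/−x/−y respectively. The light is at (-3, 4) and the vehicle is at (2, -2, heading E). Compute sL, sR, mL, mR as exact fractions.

160/89 160/113 160/89 -16160/10057

left sensor world pos  = (5, -1); dL² = 89
right sensor world pos = (5, -3); dR² = 113
sL = 160/89 = 160/89
sR = 160/113 = 160/113
mL = 1·sL + 0·sR = 160/89
mR = -1/2·sL + -1/2·sR = -16160/10057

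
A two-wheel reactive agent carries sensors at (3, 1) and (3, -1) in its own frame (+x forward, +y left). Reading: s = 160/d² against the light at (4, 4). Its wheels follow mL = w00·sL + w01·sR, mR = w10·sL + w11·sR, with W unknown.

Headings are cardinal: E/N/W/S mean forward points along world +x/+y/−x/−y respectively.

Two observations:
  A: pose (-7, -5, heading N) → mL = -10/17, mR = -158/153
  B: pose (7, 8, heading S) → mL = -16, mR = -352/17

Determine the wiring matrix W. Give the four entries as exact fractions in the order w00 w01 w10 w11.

0 -1/2 -1/2 -1/2

obs A: pose=(-7,-5,N) → sL=8/9, sR=20/17, mL=-10/17, mR=-158/153
obs B: pose=(7,8,S) → sL=160/17, sR=32, mL=-16, mR=-352/17
sensor matrix S = [[8/9, 20/17], [160/17, 32]]; det S = 45184/2601
solve [mL_A; mL_B] = S·[w00; w01] and [mR_A; mR_B] = S·[w10; w11]:
  w00 = 0, w01 = -1/2, w10 = -1/2, w11 = -1/2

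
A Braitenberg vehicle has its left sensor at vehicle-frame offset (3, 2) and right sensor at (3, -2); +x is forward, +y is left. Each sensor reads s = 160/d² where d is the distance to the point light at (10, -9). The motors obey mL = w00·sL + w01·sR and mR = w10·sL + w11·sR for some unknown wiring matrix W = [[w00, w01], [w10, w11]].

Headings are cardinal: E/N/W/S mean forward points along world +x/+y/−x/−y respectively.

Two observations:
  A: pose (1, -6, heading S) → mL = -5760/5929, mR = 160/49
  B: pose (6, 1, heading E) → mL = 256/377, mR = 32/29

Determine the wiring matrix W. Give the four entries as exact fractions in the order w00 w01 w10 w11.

-1/2 1/2 1 0

obs A: pose=(1,-6,S) → sL=160/49, sR=160/121, mL=-5760/5929, mR=160/49
obs B: pose=(6,1,E) → sL=32/29, sR=32/13, mL=256/377, mR=32/29
sensor matrix S = [[160/49, 160/121], [32/29, 32/13]]; det S = 14704640/2235233
solve [mL_A; mL_B] = S·[w00; w01] and [mR_A; mR_B] = S·[w10; w11]:
  w00 = -1/2, w01 = 1/2, w10 = 1, w11 = 0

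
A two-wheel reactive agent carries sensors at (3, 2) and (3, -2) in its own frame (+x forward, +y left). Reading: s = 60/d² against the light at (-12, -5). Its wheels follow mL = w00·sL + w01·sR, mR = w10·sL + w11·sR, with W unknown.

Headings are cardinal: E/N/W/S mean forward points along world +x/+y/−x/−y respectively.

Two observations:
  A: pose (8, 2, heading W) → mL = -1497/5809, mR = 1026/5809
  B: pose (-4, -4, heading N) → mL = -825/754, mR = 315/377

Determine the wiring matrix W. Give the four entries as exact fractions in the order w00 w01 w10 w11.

obs A: pose=(8,2,W) → sL=30/157, sR=6/37, mL=-1497/5809, mR=1026/5809
obs B: pose=(-4,-4,N) → sL=15/13, sR=15/29, mL=-825/754, mR=315/377
sensor matrix S = [[30/157, 6/37], [15/13, 15/29]]; det S = -193320/2189993
solve [mL_A; mL_B] = S·[w00; w01] and [mR_A; mR_B] = S·[w10; w11]:
  w00 = -1/2, w01 = -1, w10 = 1/2, w11 = 1/2

-1/2 -1 1/2 1/2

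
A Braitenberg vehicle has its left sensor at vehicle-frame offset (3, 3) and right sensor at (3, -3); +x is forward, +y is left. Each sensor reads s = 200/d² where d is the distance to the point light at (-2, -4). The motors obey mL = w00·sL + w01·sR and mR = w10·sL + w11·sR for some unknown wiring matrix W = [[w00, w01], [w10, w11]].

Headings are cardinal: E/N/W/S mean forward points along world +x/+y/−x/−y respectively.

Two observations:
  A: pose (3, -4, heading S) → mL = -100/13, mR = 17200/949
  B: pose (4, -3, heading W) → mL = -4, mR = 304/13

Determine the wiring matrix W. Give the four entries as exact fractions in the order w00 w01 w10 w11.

obs A: pose=(3,-4,S) → sL=200/73, sR=200/13, mL=-100/13, mR=17200/949
obs B: pose=(4,-3,W) → sL=200/13, sR=8, mL=-4, mR=304/13
sensor matrix S = [[200/73, 200/13], [200/13, 8]]; det S = -2649600/12337
solve [mL_A; mL_B] = S·[w00; w01] and [mR_A; mR_B] = S·[w10; w11]:
  w00 = 0, w01 = -1/2, w10 = 1, w11 = 1

0 -1/2 1 1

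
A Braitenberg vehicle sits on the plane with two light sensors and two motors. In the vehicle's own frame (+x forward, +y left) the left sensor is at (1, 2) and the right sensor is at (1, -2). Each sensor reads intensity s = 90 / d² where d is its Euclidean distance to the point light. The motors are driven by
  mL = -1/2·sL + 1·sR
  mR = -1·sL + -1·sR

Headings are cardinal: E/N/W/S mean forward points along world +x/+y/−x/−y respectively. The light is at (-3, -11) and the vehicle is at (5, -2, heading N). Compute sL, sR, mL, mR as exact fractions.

left sensor world pos  = (3, -1); dL² = 136
right sensor world pos = (7, -1); dR² = 200
sL = 90/136 = 45/68
sR = 90/200 = 9/20
mL = -1/2·sL + 1·sR = 81/680
mR = -1·sL + -1·sR = -189/170

45/68 9/20 81/680 -189/170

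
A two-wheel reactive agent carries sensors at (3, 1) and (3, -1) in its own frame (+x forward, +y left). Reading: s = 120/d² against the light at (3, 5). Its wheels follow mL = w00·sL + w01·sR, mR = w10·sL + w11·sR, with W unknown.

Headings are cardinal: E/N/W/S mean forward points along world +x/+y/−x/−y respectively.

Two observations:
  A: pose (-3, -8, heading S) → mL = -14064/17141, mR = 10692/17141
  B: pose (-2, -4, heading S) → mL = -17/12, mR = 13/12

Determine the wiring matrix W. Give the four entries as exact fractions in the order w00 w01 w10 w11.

-1 -1 1 1/2

obs A: pose=(-3,-8,S) → sL=120/281, sR=24/61, mL=-14064/17141, mR=10692/17141
obs B: pose=(-2,-4,S) → sL=3/4, sR=2/3, mL=-17/12, mR=13/12
sensor matrix S = [[120/281, 24/61], [3/4, 2/3]]; det S = -178/17141
solve [mL_A; mL_B] = S·[w00; w01] and [mR_A; mR_B] = S·[w10; w11]:
  w00 = -1, w01 = -1, w10 = 1, w11 = 1/2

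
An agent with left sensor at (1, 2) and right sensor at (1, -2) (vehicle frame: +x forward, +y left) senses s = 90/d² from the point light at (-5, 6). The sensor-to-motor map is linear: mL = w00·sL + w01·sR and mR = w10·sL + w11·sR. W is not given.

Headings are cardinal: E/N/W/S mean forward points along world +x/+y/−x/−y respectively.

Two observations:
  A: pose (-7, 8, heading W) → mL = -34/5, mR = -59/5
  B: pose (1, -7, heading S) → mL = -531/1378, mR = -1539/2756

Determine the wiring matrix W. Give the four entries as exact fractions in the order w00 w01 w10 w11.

obs A: pose=(-7,8,W) → sL=10, sR=18/5, mL=-34/5, mR=-59/5
obs B: pose=(1,-7,S) → sL=9/26, sR=45/106, mL=-531/1378, mR=-1539/2756
sensor matrix S = [[10, 18/5], [9/26, 45/106]]; det S = 10332/3445
solve [mL_A; mL_B] = S·[w00; w01] and [mR_A; mR_B] = S·[w10; w11]:
  w00 = -1/2, w01 = -1/2, w10 = -1, w11 = -1/2

-1/2 -1/2 -1 -1/2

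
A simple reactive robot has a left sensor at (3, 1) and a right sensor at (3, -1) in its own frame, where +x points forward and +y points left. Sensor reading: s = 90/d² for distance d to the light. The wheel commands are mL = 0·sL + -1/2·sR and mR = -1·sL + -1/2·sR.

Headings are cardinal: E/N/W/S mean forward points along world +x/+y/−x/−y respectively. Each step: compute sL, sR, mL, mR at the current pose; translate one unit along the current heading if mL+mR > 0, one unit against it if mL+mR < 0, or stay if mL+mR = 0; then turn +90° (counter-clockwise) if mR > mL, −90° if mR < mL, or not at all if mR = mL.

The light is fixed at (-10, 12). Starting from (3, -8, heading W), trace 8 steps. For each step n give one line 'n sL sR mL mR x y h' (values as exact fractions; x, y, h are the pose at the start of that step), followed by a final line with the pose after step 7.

0 90/541 90/461 -45/461 -65835/249401 3 -8 W
1 45/229 45/257 -45/514 -33435/117706 4 -8 N
2 90/689 90/773 -45/773 -100575/532597 4 -9 E
3 45/386 1/8 -1/16 -553/3088 3 -9 S
4 90/541 90/461 -45/461 -65835/249401 3 -8 W
5 45/229 45/257 -45/514 -33435/117706 4 -8 N
6 90/689 90/773 -45/773 -100575/532597 4 -9 E
7 45/386 1/8 -1/16 -553/3088 3 -9 S
final 3 -8 W

n=0: pose=(3,-8,W); sL=90/541, sR=90/461; mL=-45/461, mR=-65835/249401; mL+mR=-90180/249401 → advance -1; mR−mL=-90/541 → turn -1·90°
n=1: pose=(4,-8,N); sL=45/229, sR=45/257; mL=-45/514, mR=-33435/117706; mL+mR=-21870/58853 → advance -1; mR−mL=-45/229 → turn -1·90°
n=2: pose=(4,-9,E); sL=90/689, sR=90/773; mL=-45/773, mR=-100575/532597; mL+mR=-131580/532597 → advance -1; mR−mL=-90/689 → turn -1·90°
n=3: pose=(3,-9,S); sL=45/386, sR=1/8; mL=-1/16, mR=-553/3088; mL+mR=-373/1544 → advance -1; mR−mL=-45/386 → turn -1·90°
n=4: pose=(3,-8,W); sL=90/541, sR=90/461; mL=-45/461, mR=-65835/249401; mL+mR=-90180/249401 → advance -1; mR−mL=-90/541 → turn -1·90°
n=5: pose=(4,-8,N); sL=45/229, sR=45/257; mL=-45/514, mR=-33435/117706; mL+mR=-21870/58853 → advance -1; mR−mL=-45/229 → turn -1·90°
n=6: pose=(4,-9,E); sL=90/689, sR=90/773; mL=-45/773, mR=-100575/532597; mL+mR=-131580/532597 → advance -1; mR−mL=-90/689 → turn -1·90°
n=7: pose=(3,-9,S); sL=45/386, sR=1/8; mL=-1/16, mR=-553/3088; mL+mR=-373/1544 → advance -1; mR−mL=-45/386 → turn -1·90°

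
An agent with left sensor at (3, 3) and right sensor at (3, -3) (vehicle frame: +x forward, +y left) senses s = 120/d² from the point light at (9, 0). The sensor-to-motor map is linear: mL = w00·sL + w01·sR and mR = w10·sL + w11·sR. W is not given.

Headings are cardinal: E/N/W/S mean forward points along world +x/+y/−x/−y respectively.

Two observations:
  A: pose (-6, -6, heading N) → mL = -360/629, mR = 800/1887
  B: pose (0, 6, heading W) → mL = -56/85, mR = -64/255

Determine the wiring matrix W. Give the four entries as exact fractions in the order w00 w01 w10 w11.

obs A: pose=(-6,-6,N) → sL=40/111, sR=40/51, mL=-360/629, mR=800/1887
obs B: pose=(0,6,W) → sL=40/51, sR=8/15, mL=-56/85, mR=-64/255
sensor matrix S = [[40/111, 40/51], [40/51, 8/15]]; det S = -13568/32079
solve [mL_A; mL_B] = S·[w00; w01] and [mR_A; mR_B] = S·[w10; w11]:
  w00 = -1/2, w01 = -1/2, w10 = -1, w11 = 1

-1/2 -1/2 -1 1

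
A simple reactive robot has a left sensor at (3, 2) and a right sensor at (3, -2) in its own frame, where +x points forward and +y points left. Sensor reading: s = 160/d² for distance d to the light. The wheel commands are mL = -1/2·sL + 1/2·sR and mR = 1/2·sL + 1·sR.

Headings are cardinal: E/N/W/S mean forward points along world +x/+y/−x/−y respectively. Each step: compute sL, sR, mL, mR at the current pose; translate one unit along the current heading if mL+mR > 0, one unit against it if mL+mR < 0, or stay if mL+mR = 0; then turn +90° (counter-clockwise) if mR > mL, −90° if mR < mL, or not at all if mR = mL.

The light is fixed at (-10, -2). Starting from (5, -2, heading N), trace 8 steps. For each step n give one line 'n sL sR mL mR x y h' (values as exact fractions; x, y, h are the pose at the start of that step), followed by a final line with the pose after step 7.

n=0: pose=(5,-2,N); sL=80/89, sR=80/149; mL=-2400/13261, mR=13080/13261; mL+mR=120/149 → advance +1; mR−mL=15480/13261 → turn +1·90°
n=1: pose=(5,-1,W); sL=32/29, sR=160/153; mL=-128/4437, mR=7088/4437; mL+mR=80/51 → advance +1; mR−mL=7216/4437 → turn +1·90°
n=2: pose=(4,-1,S); sL=8/13, sR=40/37; mL=112/481, mR=668/481; mL+mR=60/37 → advance +1; mR−mL=556/481 → turn +1·90°
n=3: pose=(4,-2,E); sL=160/293, sR=160/293; mL=0, mR=240/293; mL+mR=240/293 → advance +1; mR−mL=240/293 → turn +1·90°
n=4: pose=(5,-2,N); sL=80/89, sR=80/149; mL=-2400/13261, mR=13080/13261; mL+mR=120/149 → advance +1; mR−mL=15480/13261 → turn +1·90°
n=5: pose=(5,-1,W); sL=32/29, sR=160/153; mL=-128/4437, mR=7088/4437; mL+mR=80/51 → advance +1; mR−mL=7216/4437 → turn +1·90°
n=6: pose=(4,-1,S); sL=8/13, sR=40/37; mL=112/481, mR=668/481; mL+mR=60/37 → advance +1; mR−mL=556/481 → turn +1·90°
n=7: pose=(4,-2,E); sL=160/293, sR=160/293; mL=0, mR=240/293; mL+mR=240/293 → advance +1; mR−mL=240/293 → turn +1·90°

0 80/89 80/149 -2400/13261 13080/13261 5 -2 N
1 32/29 160/153 -128/4437 7088/4437 5 -1 W
2 8/13 40/37 112/481 668/481 4 -1 S
3 160/293 160/293 0 240/293 4 -2 E
4 80/89 80/149 -2400/13261 13080/13261 5 -2 N
5 32/29 160/153 -128/4437 7088/4437 5 -1 W
6 8/13 40/37 112/481 668/481 4 -1 S
7 160/293 160/293 0 240/293 4 -2 E
final 5 -2 N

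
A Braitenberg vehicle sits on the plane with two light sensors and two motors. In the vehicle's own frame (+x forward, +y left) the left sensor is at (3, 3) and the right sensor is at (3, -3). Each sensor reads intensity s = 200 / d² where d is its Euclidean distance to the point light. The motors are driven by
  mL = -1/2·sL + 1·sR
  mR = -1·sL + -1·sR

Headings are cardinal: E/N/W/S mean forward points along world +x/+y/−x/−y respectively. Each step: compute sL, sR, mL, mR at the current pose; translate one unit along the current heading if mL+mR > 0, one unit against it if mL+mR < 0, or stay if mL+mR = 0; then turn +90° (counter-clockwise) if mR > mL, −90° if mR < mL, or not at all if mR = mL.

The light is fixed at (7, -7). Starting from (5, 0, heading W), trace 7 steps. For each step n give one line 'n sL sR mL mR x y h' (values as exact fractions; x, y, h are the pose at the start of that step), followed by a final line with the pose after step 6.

0 200/41 8/5 -172/205 -1328/205 5 0 W
1 50/29 25/13 400/377 -1375/377 6 0 N
2 40/17 200/13 3140/221 -3920/221 6 -1 E
3 20 100/17 -70/17 -440/17 5 -1 S
4 200/41 8/5 -172/205 -1328/205 5 0 W
5 50/29 25/13 400/377 -1375/377 6 0 N
6 40/17 200/13 3140/221 -3920/221 6 -1 E
final 5 -1 S

n=0: pose=(5,0,W); sL=200/41, sR=8/5; mL=-172/205, mR=-1328/205; mL+mR=-300/41 → advance -1; mR−mL=-1156/205 → turn -1·90°
n=1: pose=(6,0,N); sL=50/29, sR=25/13; mL=400/377, mR=-1375/377; mL+mR=-75/29 → advance -1; mR−mL=-1775/377 → turn -1·90°
n=2: pose=(6,-1,E); sL=40/17, sR=200/13; mL=3140/221, mR=-3920/221; mL+mR=-60/17 → advance -1; mR−mL=-7060/221 → turn -1·90°
n=3: pose=(5,-1,S); sL=20, sR=100/17; mL=-70/17, mR=-440/17; mL+mR=-30 → advance -1; mR−mL=-370/17 → turn -1·90°
n=4: pose=(5,0,W); sL=200/41, sR=8/5; mL=-172/205, mR=-1328/205; mL+mR=-300/41 → advance -1; mR−mL=-1156/205 → turn -1·90°
n=5: pose=(6,0,N); sL=50/29, sR=25/13; mL=400/377, mR=-1375/377; mL+mR=-75/29 → advance -1; mR−mL=-1775/377 → turn -1·90°
n=6: pose=(6,-1,E); sL=40/17, sR=200/13; mL=3140/221, mR=-3920/221; mL+mR=-60/17 → advance -1; mR−mL=-7060/221 → turn -1·90°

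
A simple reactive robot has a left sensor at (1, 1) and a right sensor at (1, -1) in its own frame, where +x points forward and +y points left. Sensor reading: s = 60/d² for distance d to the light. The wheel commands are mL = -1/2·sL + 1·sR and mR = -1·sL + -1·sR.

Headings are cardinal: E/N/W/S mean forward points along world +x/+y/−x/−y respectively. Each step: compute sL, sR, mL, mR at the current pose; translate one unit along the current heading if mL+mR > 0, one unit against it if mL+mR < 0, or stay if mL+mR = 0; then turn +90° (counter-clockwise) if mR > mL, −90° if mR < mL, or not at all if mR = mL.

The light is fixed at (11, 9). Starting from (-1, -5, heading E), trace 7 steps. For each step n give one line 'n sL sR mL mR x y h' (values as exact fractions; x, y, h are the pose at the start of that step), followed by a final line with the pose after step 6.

0 6/29 30/173 351/5017 -1908/5017 -1 -5 E
1 20/123 60/421 3170/51783 -15800/51783 -2 -5 S
2 15/98 3/17 333/3332 -549/1666 -2 -4 W
3 60/313 12/53 2166/16589 -6936/16589 -1 -4 N
4 6/29 30/173 351/5017 -1908/5017 -1 -5 E
5 20/123 60/421 3170/51783 -15800/51783 -2 -5 S
6 15/98 3/17 333/3332 -549/1666 -2 -4 W
final -1 -4 N

n=0: pose=(-1,-5,E); sL=6/29, sR=30/173; mL=351/5017, mR=-1908/5017; mL+mR=-9/29 → advance -1; mR−mL=-2259/5017 → turn -1·90°
n=1: pose=(-2,-5,S); sL=20/123, sR=60/421; mL=3170/51783, mR=-15800/51783; mL+mR=-10/41 → advance -1; mR−mL=-18970/51783 → turn -1·90°
n=2: pose=(-2,-4,W); sL=15/98, sR=3/17; mL=333/3332, mR=-549/1666; mL+mR=-45/196 → advance -1; mR−mL=-1431/3332 → turn -1·90°
n=3: pose=(-1,-4,N); sL=60/313, sR=12/53; mL=2166/16589, mR=-6936/16589; mL+mR=-90/313 → advance -1; mR−mL=-9102/16589 → turn -1·90°
n=4: pose=(-1,-5,E); sL=6/29, sR=30/173; mL=351/5017, mR=-1908/5017; mL+mR=-9/29 → advance -1; mR−mL=-2259/5017 → turn -1·90°
n=5: pose=(-2,-5,S); sL=20/123, sR=60/421; mL=3170/51783, mR=-15800/51783; mL+mR=-10/41 → advance -1; mR−mL=-18970/51783 → turn -1·90°
n=6: pose=(-2,-4,W); sL=15/98, sR=3/17; mL=333/3332, mR=-549/1666; mL+mR=-45/196 → advance -1; mR−mL=-1431/3332 → turn -1·90°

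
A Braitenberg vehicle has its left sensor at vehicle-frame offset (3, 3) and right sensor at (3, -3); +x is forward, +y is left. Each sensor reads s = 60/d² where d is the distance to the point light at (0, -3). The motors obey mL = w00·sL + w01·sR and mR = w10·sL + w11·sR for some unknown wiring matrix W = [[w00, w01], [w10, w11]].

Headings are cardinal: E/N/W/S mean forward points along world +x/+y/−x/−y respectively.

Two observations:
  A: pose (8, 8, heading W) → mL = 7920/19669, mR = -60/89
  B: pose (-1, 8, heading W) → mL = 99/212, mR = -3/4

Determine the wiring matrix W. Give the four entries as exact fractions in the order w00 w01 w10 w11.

obs A: pose=(8,8,W) → sL=60/89, sR=60/221, mL=7920/19669, mR=-60/89
obs B: pose=(-1,8,W) → sL=3/4, sR=15/53, mL=99/212, mR=-3/4
sensor matrix S = [[60/89, 60/221], [3/4, 15/53]]; det S = -13365/1042457
solve [mL_A; mL_B] = S·[w00; w01] and [mR_A; mR_B] = S·[w10; w11]:
  w00 = 1, w01 = -1, w10 = -1, w11 = 0

1 -1 -1 0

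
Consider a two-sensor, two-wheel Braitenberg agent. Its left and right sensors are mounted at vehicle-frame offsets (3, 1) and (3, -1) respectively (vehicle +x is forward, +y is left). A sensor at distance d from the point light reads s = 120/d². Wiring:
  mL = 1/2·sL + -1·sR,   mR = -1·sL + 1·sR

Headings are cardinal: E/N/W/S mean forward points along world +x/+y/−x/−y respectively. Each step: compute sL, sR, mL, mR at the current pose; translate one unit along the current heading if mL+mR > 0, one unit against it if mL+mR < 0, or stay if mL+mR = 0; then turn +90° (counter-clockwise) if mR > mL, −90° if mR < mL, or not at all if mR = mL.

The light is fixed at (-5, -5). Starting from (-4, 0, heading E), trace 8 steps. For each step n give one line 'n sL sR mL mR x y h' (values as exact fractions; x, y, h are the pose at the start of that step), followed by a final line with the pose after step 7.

0 30/13 15/4 -135/52 75/52 -4 0 E
1 24/13 24/13 -12/13 0 -5 0 N
2 20/3 60/17 -10/51 -160/51 -5 -1 W
3 120/49 120/53 -2700/2597 -480/2597 -4 -1 N
4 15 6 3/2 -9 -4 -2 W
5 120/37 8/3 -116/111 -64/111 -3 -2 N
6 60 12 18 -48 -3 -3 W
7 120/29 120/41 -1020/1189 -1440/1189 -2 -3 N
final -2 -4 E

n=0: pose=(-4,0,E); sL=30/13, sR=15/4; mL=-135/52, mR=75/52; mL+mR=-15/13 → advance -1; mR−mL=105/26 → turn +1·90°
n=1: pose=(-5,0,N); sL=24/13, sR=24/13; mL=-12/13, mR=0; mL+mR=-12/13 → advance -1; mR−mL=12/13 → turn +1·90°
n=2: pose=(-5,-1,W); sL=20/3, sR=60/17; mL=-10/51, mR=-160/51; mL+mR=-10/3 → advance -1; mR−mL=-50/17 → turn -1·90°
n=3: pose=(-4,-1,N); sL=120/49, sR=120/53; mL=-2700/2597, mR=-480/2597; mL+mR=-60/49 → advance -1; mR−mL=2220/2597 → turn +1·90°
n=4: pose=(-4,-2,W); sL=15, sR=6; mL=3/2, mR=-9; mL+mR=-15/2 → advance -1; mR−mL=-21/2 → turn -1·90°
n=5: pose=(-3,-2,N); sL=120/37, sR=8/3; mL=-116/111, mR=-64/111; mL+mR=-60/37 → advance -1; mR−mL=52/111 → turn +1·90°
n=6: pose=(-3,-3,W); sL=60, sR=12; mL=18, mR=-48; mL+mR=-30 → advance -1; mR−mL=-66 → turn -1·90°
n=7: pose=(-2,-3,N); sL=120/29, sR=120/41; mL=-1020/1189, mR=-1440/1189; mL+mR=-60/29 → advance -1; mR−mL=-420/1189 → turn -1·90°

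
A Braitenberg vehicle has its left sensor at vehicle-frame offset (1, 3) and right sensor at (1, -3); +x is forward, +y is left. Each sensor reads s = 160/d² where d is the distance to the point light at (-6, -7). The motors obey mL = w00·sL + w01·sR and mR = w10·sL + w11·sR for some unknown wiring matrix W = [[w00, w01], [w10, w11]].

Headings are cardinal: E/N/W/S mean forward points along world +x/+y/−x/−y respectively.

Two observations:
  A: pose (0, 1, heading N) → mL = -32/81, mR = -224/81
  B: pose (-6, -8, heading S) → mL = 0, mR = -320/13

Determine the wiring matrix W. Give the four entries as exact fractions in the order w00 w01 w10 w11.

obs A: pose=(0,1,N) → sL=16/9, sR=80/81, mL=-32/81, mR=-224/81
obs B: pose=(-6,-8,S) → sL=160/13, sR=160/13, mL=0, mR=-320/13
sensor matrix S = [[16/9, 80/81], [160/13, 160/13]]; det S = 10240/1053
solve [mL_A; mL_B] = S·[w00; w01] and [mR_A; mR_B] = S·[w10; w11]:
  w00 = -1/2, w01 = 1/2, w10 = -1, w11 = -1

-1/2 1/2 -1 -1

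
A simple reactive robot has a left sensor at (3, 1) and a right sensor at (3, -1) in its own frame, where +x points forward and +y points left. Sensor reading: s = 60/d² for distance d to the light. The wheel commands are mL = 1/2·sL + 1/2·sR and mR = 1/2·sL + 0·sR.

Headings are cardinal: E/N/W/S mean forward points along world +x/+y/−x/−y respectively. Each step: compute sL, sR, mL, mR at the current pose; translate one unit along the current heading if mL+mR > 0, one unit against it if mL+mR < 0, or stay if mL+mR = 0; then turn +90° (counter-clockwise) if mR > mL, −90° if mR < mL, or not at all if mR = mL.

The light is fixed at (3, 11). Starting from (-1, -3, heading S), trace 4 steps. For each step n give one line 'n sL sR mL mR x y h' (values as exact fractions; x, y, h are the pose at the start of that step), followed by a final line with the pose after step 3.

n=0: pose=(-1,-3,S); sL=30/149, sR=30/157; mL=4590/23393, mR=15/149; mL+mR=6945/23393 → advance +1; mR−mL=-15/157 → turn -1·90°
n=1: pose=(-1,-4,W); sL=12/61, sR=12/49; mL=660/2989, mR=6/61; mL+mR=954/2989 → advance +1; mR−mL=-6/49 → turn -1·90°
n=2: pose=(-2,-4,N); sL=1/3, sR=3/8; mL=17/48, mR=1/6; mL+mR=25/48 → advance +1; mR−mL=-3/16 → turn -1·90°
n=3: pose=(-2,-3,E); sL=60/173, sR=60/229; mL=12060/39617, mR=30/173; mL+mR=18930/39617 → advance +1; mR−mL=-30/229 → turn -1·90°

0 30/149 30/157 4590/23393 15/149 -1 -3 S
1 12/61 12/49 660/2989 6/61 -1 -4 W
2 1/3 3/8 17/48 1/6 -2 -4 N
3 60/173 60/229 12060/39617 30/173 -2 -3 E
final -1 -3 S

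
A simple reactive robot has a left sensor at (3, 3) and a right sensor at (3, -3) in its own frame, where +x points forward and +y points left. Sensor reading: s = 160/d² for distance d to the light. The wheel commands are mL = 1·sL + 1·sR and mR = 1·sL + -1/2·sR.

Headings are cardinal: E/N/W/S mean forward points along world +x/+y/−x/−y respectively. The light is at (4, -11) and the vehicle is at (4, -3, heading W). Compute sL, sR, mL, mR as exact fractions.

left sensor world pos  = (1, -6); dL² = 34
right sensor world pos = (1, 0); dR² = 130
sL = 160/34 = 80/17
sR = 160/130 = 16/13
mL = 1·sL + 1·sR = 1312/221
mR = 1·sL + -1/2·sR = 904/221

80/17 16/13 1312/221 904/221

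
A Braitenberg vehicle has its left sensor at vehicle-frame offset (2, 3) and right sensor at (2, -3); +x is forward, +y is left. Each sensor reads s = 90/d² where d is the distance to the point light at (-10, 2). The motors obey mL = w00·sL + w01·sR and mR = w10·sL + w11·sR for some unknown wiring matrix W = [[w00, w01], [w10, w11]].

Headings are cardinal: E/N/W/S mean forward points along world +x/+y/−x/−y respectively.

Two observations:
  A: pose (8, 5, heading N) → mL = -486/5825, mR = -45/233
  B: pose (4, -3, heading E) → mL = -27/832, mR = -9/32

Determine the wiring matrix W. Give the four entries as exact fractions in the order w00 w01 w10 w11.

-1/2 1/2 0 -1

obs A: pose=(8,5,N) → sL=9/25, sR=45/233, mL=-486/5825, mR=-45/233
obs B: pose=(4,-3,E) → sL=9/26, sR=9/32, mL=-27/832, mR=-9/32
sensor matrix S = [[9/25, 45/233], [9/26, 9/32]]; det S = 83349/2423200
solve [mL_A; mL_B] = S·[w00; w01] and [mR_A; mR_B] = S·[w10; w11]:
  w00 = -1/2, w01 = 1/2, w10 = 0, w11 = -1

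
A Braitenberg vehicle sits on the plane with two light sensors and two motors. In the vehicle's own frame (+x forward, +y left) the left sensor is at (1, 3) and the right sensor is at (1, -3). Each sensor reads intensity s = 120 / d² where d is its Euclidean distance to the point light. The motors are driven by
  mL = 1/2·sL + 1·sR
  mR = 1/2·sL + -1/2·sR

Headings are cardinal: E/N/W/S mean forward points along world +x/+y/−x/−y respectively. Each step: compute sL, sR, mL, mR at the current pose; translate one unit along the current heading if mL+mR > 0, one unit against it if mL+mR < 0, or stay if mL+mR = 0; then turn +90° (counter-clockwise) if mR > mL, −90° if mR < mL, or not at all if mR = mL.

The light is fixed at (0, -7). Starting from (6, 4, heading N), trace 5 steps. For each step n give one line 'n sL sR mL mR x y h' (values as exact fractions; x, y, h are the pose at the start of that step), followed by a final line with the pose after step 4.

n=0: pose=(6,4,N); sL=40/51, sR=8/15; mL=236/255, mR=32/255; mL+mR=268/255 → advance +1; mR−mL=-4/5 → turn -1·90°
n=1: pose=(6,5,E); sL=60/137, sR=12/13; mL=2034/1781, mR=-432/1781; mL+mR=1602/1781 → advance +1; mR−mL=-18/13 → turn -1·90°
n=2: pose=(7,5,S); sL=120/221, sR=120/137; mL=34740/30277, mR=-5040/30277; mL+mR=29700/30277 → advance +1; mR−mL=-180/137 → turn -1·90°
n=3: pose=(7,4,W); sL=6/5, sR=15/29; mL=162/145, mR=99/290; mL+mR=423/290 → advance +1; mR−mL=-45/58 → turn -1·90°
n=4: pose=(6,4,N); sL=40/51, sR=8/15; mL=236/255, mR=32/255; mL+mR=268/255 → advance +1; mR−mL=-4/5 → turn -1·90°

0 40/51 8/15 236/255 32/255 6 4 N
1 60/137 12/13 2034/1781 -432/1781 6 5 E
2 120/221 120/137 34740/30277 -5040/30277 7 5 S
3 6/5 15/29 162/145 99/290 7 4 W
4 40/51 8/15 236/255 32/255 6 4 N
final 6 5 E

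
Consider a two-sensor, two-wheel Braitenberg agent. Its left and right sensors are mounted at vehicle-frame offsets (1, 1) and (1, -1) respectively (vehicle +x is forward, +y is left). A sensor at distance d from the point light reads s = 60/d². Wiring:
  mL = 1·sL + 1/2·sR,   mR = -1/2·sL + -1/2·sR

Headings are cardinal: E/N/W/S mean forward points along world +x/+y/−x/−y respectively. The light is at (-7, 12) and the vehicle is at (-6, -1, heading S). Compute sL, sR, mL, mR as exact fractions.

left sensor world pos  = (-5, -2); dL² = 200
right sensor world pos = (-7, -2); dR² = 196
sL = 60/200 = 3/10
sR = 60/196 = 15/49
mL = 1·sL + 1/2·sR = 111/245
mR = -1/2·sL + -1/2·sR = -297/980

3/10 15/49 111/245 -297/980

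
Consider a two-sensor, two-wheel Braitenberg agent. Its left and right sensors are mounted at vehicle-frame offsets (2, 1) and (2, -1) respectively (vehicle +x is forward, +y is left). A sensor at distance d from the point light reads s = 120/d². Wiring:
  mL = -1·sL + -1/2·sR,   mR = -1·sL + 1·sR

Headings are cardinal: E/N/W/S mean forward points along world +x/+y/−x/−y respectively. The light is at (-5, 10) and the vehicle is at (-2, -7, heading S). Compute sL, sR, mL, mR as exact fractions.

120/377 24/73 -13284/27521 288/27521

left sensor world pos  = (-1, -9); dL² = 377
right sensor world pos = (-3, -9); dR² = 365
sL = 120/377 = 120/377
sR = 120/365 = 24/73
mL = -1·sL + -1/2·sR = -13284/27521
mR = -1·sL + 1·sR = 288/27521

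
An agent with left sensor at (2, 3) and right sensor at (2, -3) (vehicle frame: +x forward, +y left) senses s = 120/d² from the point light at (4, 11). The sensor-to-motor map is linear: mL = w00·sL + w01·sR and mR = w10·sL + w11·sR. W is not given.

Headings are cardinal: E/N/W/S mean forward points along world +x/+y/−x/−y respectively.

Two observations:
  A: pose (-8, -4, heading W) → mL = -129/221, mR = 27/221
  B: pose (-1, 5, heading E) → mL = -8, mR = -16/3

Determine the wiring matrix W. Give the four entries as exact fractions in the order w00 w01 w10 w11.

obs A: pose=(-8,-4,W) → sL=3/13, sR=6/17, mL=-129/221, mR=27/221
obs B: pose=(-1,5,E) → sL=20/3, sR=4/3, mL=-8, mR=-16/3
sensor matrix S = [[3/13, 6/17], [20/3, 4/3]]; det S = -452/221
solve [mL_A; mL_B] = S·[w00; w01] and [mR_A; mR_B] = S·[w10; w11]:
  w00 = -1, w01 = -1, w10 = -1, w11 = 1

-1 -1 -1 1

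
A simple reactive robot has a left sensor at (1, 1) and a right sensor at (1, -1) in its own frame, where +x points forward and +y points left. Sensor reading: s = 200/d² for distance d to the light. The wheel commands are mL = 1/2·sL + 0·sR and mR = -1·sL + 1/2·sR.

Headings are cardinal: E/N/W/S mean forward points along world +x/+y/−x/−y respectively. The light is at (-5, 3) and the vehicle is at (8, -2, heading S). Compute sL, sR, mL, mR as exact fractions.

left sensor world pos  = (9, -3); dL² = 232
right sensor world pos = (7, -3); dR² = 180
sL = 200/232 = 25/29
sR = 200/180 = 10/9
mL = 1/2·sL + 0·sR = 25/58
mR = -1·sL + 1/2·sR = -80/261

25/29 10/9 25/58 -80/261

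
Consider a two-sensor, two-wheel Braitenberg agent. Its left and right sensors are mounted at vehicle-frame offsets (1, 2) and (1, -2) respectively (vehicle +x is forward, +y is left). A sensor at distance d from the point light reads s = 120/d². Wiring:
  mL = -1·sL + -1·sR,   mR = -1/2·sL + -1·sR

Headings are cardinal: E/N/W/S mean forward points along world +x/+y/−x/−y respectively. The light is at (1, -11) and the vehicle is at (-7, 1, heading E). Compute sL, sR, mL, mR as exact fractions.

24/49 120/149 -9456/7301 -7668/7301

left sensor world pos  = (-6, 3); dL² = 245
right sensor world pos = (-6, -1); dR² = 149
sL = 120/245 = 24/49
sR = 120/149 = 120/149
mL = -1·sL + -1·sR = -9456/7301
mR = -1/2·sL + -1·sR = -7668/7301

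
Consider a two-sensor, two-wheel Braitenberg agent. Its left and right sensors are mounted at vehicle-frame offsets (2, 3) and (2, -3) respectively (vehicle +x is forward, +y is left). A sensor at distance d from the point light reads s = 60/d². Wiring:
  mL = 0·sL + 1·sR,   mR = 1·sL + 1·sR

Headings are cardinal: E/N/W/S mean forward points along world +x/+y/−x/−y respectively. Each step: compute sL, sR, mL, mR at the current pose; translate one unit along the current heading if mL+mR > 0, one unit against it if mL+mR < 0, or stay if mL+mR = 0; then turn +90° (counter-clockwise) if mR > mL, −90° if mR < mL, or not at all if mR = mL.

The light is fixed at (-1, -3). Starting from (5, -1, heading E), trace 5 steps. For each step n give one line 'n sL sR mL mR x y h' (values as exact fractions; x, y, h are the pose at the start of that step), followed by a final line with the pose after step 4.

n=0: pose=(5,-1,E); sL=60/89, sR=12/13; mL=12/13, mR=1848/1157; mL+mR=2916/1157 → advance +1; mR−mL=60/89 → turn +1·90°
n=1: pose=(6,-1,N); sL=15/8, sR=15/29; mL=15/29, mR=555/232; mL+mR=675/232 → advance +1; mR−mL=15/8 → turn +1·90°
n=2: pose=(6,0,W); sL=12/5, sR=60/61; mL=60/61, mR=1032/305; mL+mR=1332/305 → advance +1; mR−mL=12/5 → turn +1·90°
n=3: pose=(5,0,S); sL=30/41, sR=6; mL=6, mR=276/41; mL+mR=522/41 → advance +1; mR−mL=30/41 → turn +1·90°
n=4: pose=(5,-1,E); sL=60/89, sR=12/13; mL=12/13, mR=1848/1157; mL+mR=2916/1157 → advance +1; mR−mL=60/89 → turn +1·90°

0 60/89 12/13 12/13 1848/1157 5 -1 E
1 15/8 15/29 15/29 555/232 6 -1 N
2 12/5 60/61 60/61 1032/305 6 0 W
3 30/41 6 6 276/41 5 0 S
4 60/89 12/13 12/13 1848/1157 5 -1 E
final 6 -1 N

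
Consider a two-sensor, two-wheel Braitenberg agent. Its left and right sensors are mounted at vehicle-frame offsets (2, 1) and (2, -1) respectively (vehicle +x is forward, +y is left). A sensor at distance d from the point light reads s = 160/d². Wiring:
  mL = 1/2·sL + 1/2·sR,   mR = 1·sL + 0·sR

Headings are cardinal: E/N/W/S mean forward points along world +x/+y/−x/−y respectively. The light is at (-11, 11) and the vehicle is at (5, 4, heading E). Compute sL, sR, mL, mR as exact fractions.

left sensor world pos  = (7, 5); dL² = 360
right sensor world pos = (7, 3); dR² = 388
sL = 160/360 = 4/9
sR = 160/388 = 40/97
mL = 1/2·sL + 1/2·sR = 374/873
mR = 1·sL + 0·sR = 4/9

4/9 40/97 374/873 4/9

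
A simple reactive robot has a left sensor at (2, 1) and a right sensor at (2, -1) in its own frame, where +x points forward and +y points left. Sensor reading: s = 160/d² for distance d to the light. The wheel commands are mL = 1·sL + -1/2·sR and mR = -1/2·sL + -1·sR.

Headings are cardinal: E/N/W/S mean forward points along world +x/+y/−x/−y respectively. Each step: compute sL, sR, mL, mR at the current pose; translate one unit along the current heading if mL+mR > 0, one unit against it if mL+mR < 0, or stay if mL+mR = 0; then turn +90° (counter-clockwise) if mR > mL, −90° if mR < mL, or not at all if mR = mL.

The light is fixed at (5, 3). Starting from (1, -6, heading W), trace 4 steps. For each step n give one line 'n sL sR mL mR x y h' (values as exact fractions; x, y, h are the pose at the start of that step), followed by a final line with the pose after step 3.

n=0: pose=(1,-6,W); sL=20/17, sR=8/5; mL=32/85, mR=-186/85; mL+mR=-154/85 → advance -1; mR−mL=-218/85 → turn -1·90°
n=1: pose=(2,-6,N); sL=32/13, sR=160/53; mL=656/689, mR=-2928/689; mL+mR=-2272/689 → advance -1; mR−mL=-3584/689 → turn -1·90°
n=2: pose=(2,-7,E); sL=80/41, sR=80/61; mL=3240/2501, mR=-5720/2501; mL+mR=-2480/2501 → advance -1; mR−mL=-8960/2501 → turn -1·90°
n=3: pose=(1,-7,S); sL=160/153, sR=160/169; mL=14800/25857, mR=-38000/25857; mL+mR=-23200/25857 → advance -1; mR−mL=-17600/8619 → turn -1·90°

0 20/17 8/5 32/85 -186/85 1 -6 W
1 32/13 160/53 656/689 -2928/689 2 -6 N
2 80/41 80/61 3240/2501 -5720/2501 2 -7 E
3 160/153 160/169 14800/25857 -38000/25857 1 -7 S
final 1 -6 W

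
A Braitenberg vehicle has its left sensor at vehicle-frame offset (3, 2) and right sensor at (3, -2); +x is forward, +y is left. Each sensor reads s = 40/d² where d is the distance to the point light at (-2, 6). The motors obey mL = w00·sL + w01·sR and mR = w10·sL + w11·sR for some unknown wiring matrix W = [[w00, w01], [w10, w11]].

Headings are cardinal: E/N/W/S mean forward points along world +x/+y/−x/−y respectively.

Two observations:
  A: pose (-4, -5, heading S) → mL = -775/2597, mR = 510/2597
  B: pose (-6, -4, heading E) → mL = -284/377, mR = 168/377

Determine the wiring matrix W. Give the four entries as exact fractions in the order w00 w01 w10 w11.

obs A: pose=(-4,-5,S) → sL=10/49, sR=10/53, mL=-775/2597, mR=510/2597
obs B: pose=(-6,-4,E) → sL=8/13, sR=8/29, mL=-284/377, mR=168/377
sensor matrix S = [[10/49, 10/53], [8/13, 8/29]]; det S = -58560/979069
solve [mL_A; mL_B] = S·[w00; w01] and [mR_A; mR_B] = S·[w10; w11]:
  w00 = -1, w01 = -1/2, w10 = 1/2, w11 = 1/2

-1 -1/2 1/2 1/2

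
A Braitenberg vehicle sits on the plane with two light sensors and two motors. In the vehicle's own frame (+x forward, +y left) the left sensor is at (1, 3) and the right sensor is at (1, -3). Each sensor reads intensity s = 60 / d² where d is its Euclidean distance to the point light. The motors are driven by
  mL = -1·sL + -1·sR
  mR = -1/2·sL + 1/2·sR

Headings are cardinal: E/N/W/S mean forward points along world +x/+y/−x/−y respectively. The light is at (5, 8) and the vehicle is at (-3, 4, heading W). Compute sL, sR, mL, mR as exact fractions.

6/13 30/41 -636/533 72/533

left sensor world pos  = (-4, 1); dL² = 130
right sensor world pos = (-4, 7); dR² = 82
sL = 60/130 = 6/13
sR = 60/82 = 30/41
mL = -1·sL + -1·sR = -636/533
mR = -1/2·sL + 1/2·sR = 72/533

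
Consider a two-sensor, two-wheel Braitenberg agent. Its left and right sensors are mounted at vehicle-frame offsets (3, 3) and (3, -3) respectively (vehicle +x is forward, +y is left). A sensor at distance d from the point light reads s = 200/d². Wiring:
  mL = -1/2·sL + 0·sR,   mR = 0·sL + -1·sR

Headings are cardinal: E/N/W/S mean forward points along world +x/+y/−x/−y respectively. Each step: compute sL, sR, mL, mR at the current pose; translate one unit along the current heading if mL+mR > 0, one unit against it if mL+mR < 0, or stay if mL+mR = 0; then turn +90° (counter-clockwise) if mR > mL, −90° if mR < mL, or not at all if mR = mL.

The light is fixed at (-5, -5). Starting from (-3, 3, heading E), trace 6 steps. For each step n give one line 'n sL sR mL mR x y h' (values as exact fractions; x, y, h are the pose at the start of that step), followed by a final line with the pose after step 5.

n=0: pose=(-3,3,E); sL=100/73, sR=4; mL=-50/73, mR=-4; mL+mR=-342/73 → advance -1; mR−mL=-242/73 → turn -1·90°
n=1: pose=(-4,3,S); sL=200/41, sR=200/29; mL=-100/41, mR=-200/29; mL+mR=-11100/1189 → advance -1; mR−mL=-5300/1189 → turn -1·90°
n=2: pose=(-4,4,W); sL=5, sR=50/37; mL=-5/2, mR=-50/37; mL+mR=-285/74 → advance -1; mR−mL=85/74 → turn +1·90°
n=3: pose=(-3,4,S); sL=200/61, sR=200/37; mL=-100/61, mR=-200/37; mL+mR=-15900/2257 → advance -1; mR−mL=-8500/2257 → turn -1·90°
n=4: pose=(-3,5,W); sL=4, sR=20/17; mL=-2, mR=-20/17; mL+mR=-54/17 → advance -1; mR−mL=14/17 → turn +1·90°
n=5: pose=(-2,5,S); sL=40/17, sR=200/49; mL=-20/17, mR=-200/49; mL+mR=-4380/833 → advance -1; mR−mL=-2420/833 → turn -1·90°

0 100/73 4 -50/73 -4 -3 3 E
1 200/41 200/29 -100/41 -200/29 -4 3 S
2 5 50/37 -5/2 -50/37 -4 4 W
3 200/61 200/37 -100/61 -200/37 -3 4 S
4 4 20/17 -2 -20/17 -3 5 W
5 40/17 200/49 -20/17 -200/49 -2 5 S
final -2 6 W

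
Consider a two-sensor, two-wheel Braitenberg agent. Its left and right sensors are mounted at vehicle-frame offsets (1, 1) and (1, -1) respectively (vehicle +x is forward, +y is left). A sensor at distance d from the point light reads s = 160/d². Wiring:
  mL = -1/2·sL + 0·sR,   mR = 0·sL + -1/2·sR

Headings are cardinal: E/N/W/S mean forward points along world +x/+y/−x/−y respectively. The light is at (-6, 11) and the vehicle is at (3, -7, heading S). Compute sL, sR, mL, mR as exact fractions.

left sensor world pos  = (4, -8); dL² = 461
right sensor world pos = (2, -8); dR² = 425
sL = 160/461 = 160/461
sR = 160/425 = 32/85
mL = -1/2·sL + 0·sR = -80/461
mR = 0·sL + -1/2·sR = -16/85

160/461 32/85 -80/461 -16/85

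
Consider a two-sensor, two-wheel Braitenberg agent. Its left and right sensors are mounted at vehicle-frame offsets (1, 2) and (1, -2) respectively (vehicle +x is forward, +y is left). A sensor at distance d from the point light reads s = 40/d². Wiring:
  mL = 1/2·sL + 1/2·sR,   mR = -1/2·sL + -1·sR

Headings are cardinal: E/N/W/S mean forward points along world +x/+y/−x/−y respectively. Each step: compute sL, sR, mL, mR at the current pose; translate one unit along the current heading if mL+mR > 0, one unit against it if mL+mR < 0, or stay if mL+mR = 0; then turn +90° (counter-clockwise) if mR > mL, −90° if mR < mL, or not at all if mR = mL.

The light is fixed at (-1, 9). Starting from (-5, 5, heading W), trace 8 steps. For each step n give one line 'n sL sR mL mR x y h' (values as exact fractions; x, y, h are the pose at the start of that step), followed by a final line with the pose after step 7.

n=0: pose=(-5,5,W); sL=40/61, sR=40/29; mL=1800/1769, mR=-3020/1769; mL+mR=-20/29 → advance -1; mR−mL=-4820/1769 → turn -1·90°
n=1: pose=(-4,5,N); sL=20/17, sR=4; mL=44/17, mR=-78/17; mL+mR=-2 → advance -1; mR−mL=-122/17 → turn -1·90°
n=2: pose=(-4,4,E); sL=40/13, sR=40/53; mL=1320/689, mR=-1580/689; mL+mR=-20/53 → advance -1; mR−mL=-2900/689 → turn -1·90°
n=3: pose=(-5,4,S); sL=1, sR=5/9; mL=7/9, mR=-19/18; mL+mR=-5/18 → advance -1; mR−mL=-11/6 → turn -1·90°
n=4: pose=(-5,5,W); sL=40/61, sR=40/29; mL=1800/1769, mR=-3020/1769; mL+mR=-20/29 → advance -1; mR−mL=-4820/1769 → turn -1·90°
n=5: pose=(-4,5,N); sL=20/17, sR=4; mL=44/17, mR=-78/17; mL+mR=-2 → advance -1; mR−mL=-122/17 → turn -1·90°
n=6: pose=(-4,4,E); sL=40/13, sR=40/53; mL=1320/689, mR=-1580/689; mL+mR=-20/53 → advance -1; mR−mL=-2900/689 → turn -1·90°
n=7: pose=(-5,4,S); sL=1, sR=5/9; mL=7/9, mR=-19/18; mL+mR=-5/18 → advance -1; mR−mL=-11/6 → turn -1·90°

0 40/61 40/29 1800/1769 -3020/1769 -5 5 W
1 20/17 4 44/17 -78/17 -4 5 N
2 40/13 40/53 1320/689 -1580/689 -4 4 E
3 1 5/9 7/9 -19/18 -5 4 S
4 40/61 40/29 1800/1769 -3020/1769 -5 5 W
5 20/17 4 44/17 -78/17 -4 5 N
6 40/13 40/53 1320/689 -1580/689 -4 4 E
7 1 5/9 7/9 -19/18 -5 4 S
final -5 5 W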